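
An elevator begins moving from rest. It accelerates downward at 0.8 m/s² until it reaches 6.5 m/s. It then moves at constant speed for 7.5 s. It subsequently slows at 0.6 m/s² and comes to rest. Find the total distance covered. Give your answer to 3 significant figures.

Phase 1 (accelerating): v₀ = 0 m/s, a = 0.8 m/s².
v = v₀ + at → t = (6.5 − 0) / 0.8 = 8.12 s
v² = v₀² + 2aΔx → Δx = (6.5² − 0²)/(2·0.8) = 26.4 m

Phase 2 (constant speed): v₀ = 6.50 m/s, a = 0 m/s².
v = v₀ + at = 6.50 + (0)(7.5) = 6.50 m/s
Δx = v₀t + ½at² = 6.50·7.5 + 0.5·0·7.5² = 48.8 m

Phase 3 (decelerating): v₀ = 6.50 m/s, a = -0.6 m/s².
v = v₀ + at → t = (0 − 6.50) / -0.6 = 10.8 s
v² = v₀² + 2aΔx → Δx = (0² − 6.50²)/(2·-0.6) = 35.2 m
Total distance = 26.4 + 48.8 + 35.2 = 110 m

110 m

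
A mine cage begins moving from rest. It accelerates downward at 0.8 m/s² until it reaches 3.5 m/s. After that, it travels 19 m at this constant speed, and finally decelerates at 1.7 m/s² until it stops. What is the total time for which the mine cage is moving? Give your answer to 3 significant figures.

Phase 1 (accelerating): v₀ = 0 m/s, a = 0.8 m/s².
v = v₀ + at → t = (3.5 − 0) / 0.8 = 4.38 s
v² = v₀² + 2aΔx → Δx = (3.5² − 0²)/(2·0.8) = 7.66 m

Phase 2 (constant speed): v₀ = 3.50 m/s, a = 0 m/s².
Constant speed: t = d/v = 19/3.50 = 5.43 s

Phase 3 (decelerating): v₀ = 3.50 m/s, a = -1.7 m/s².
v = v₀ + at → t = (0 − 3.50) / -1.7 = 2.06 s
v² = v₀² + 2aΔx → Δx = (0² − 3.50²)/(2·-1.7) = 3.60 m
Total time = 4.38 + 5.43 + 2.06 = 11.9 s

11.9 s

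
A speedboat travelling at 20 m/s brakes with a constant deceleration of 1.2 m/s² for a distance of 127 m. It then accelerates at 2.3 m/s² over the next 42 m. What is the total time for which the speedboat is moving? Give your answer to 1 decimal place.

11.7 s

Phase 1 (decelerating): v₀ = 20.0 m/s, a = -1.2 m/s².
v² = v₀² + 2aΔx = 20.0² + 2·-1.2·127 = 95.2 → v = 9.76 m/s
t = (v − v₀)/a = (9.76 − 20.0)/-1.2 = 8.54 s

Phase 2 (accelerating): v₀ = 9.76 m/s, a = 2.3 m/s².
v² = v₀² + 2aΔx = 9.76² + 2·2.3·42 = 288 → v = 17.0 m/s
t = (v − v₀)/a = (17.0 − 9.76)/2.3 = 3.14 s
Total time = 8.54 + 3.14 = 11.7 s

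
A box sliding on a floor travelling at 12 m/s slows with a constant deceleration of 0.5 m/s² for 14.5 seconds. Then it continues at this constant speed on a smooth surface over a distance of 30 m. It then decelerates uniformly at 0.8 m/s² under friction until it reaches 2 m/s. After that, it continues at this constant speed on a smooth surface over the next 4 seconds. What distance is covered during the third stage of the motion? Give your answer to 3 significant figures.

Phase 1 (decelerating): v₀ = 12.0 m/s, a = -0.5 m/s².
v = v₀ + at = 12.0 + (-0.5)(14.5) = 4.75 m/s
Δx = v₀t + ½at² = 12.0·14.5 + 0.5·-0.5·14.5² = 121 m

Phase 2 (constant speed): v₀ = 4.75 m/s, a = 0 m/s².
Constant speed: t = d/v = 30/4.75 = 6.32 s

Phase 3 (decelerating): v₀ = 4.75 m/s, a = -0.8 m/s².
v = v₀ + at → t = (2 − 4.75) / -0.8 = 3.44 s
v² = v₀² + 2aΔx → Δx = (2² − 4.75²)/(2·-0.8) = 11.6 m
Distance in phase 3 = 11.6 m

11.6 m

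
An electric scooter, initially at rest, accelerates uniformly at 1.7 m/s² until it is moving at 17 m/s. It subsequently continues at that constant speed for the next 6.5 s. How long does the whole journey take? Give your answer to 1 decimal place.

Phase 1 (accelerating): v₀ = 0 m/s, a = 1.7 m/s².
v = v₀ + at → t = (17 − 0) / 1.7 = 10.0 s
v² = v₀² + 2aΔx → Δx = (17² − 0²)/(2·1.7) = 85.0 m

Phase 2 (constant speed): v₀ = 17.0 m/s, a = 0 m/s².
v = v₀ + at = 17.0 + (0)(6.5) = 17.0 m/s
Δx = v₀t + ½at² = 17.0·6.5 + 0.5·0·6.5² = 110 m
Total time = 10.0 + 6.50 = 16.5 s

16.5 s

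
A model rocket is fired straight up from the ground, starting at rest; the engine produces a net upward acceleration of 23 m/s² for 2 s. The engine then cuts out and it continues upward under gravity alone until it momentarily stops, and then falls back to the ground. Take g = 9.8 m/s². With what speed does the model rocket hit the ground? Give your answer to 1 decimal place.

Phase 1 (powered ascent): v₀ = 0 m/s, a = 23 m/s².
v = v₀ + at = 0 + (23)(2) = 46.0 m/s
Δx = v₀t + ½at² = 0·2 + 0.5·23·2² = 46.0 m

Phase 2 (coasting upward): v₀ = 46.0 m/s, a = -9.8 m/s².
v = v₀ + at → t = (0 − 46.0) / -9.8 = 4.69 s
v² = v₀² + 2aΔx → Δx = (0² − 46.0²)/(2·-9.8) = 108 m

Phase 3 (free fall): v₀ = 0 m/s, a = -9.8 m/s².
Falls 154 m from rest: t = √(2·154/9.8) = 5.61 s; v = g·t = 54.9 m/s.
Impact speed = 54.9 m/s

54.9 m/s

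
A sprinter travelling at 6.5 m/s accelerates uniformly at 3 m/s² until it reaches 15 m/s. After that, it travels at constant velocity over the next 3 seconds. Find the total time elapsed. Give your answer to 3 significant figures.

Phase 1 (accelerating): v₀ = 6.50 m/s, a = 3 m/s².
v = v₀ + at → t = (15 − 6.50) / 3 = 2.83 s
v² = v₀² + 2aΔx → Δx = (15² − 6.50²)/(2·3) = 30.5 m

Phase 2 (constant speed): v₀ = 15.0 m/s, a = 0 m/s².
v = v₀ + at = 15.0 + (0)(3) = 15.0 m/s
Δx = v₀t + ½at² = 15.0·3 + 0.5·0·3² = 45.0 m
Total time = 2.83 + 3.00 = 5.83 s

5.83 s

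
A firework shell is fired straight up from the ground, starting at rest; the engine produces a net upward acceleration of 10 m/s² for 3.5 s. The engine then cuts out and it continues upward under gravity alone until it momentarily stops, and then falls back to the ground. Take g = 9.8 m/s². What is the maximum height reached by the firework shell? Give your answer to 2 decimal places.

123.75 m

Phase 1 (powered ascent): v₀ = 0 m/s, a = 10 m/s².
v = v₀ + at = 0 + (10)(3.5) = 35.0 m/s
Δx = v₀t + ½at² = 0·3.5 + 0.5·10·3.5² = 61.2 m

Phase 2 (coasting upward): v₀ = 35.0 m/s, a = -9.8 m/s².
v = v₀ + at → t = (0 − 35.0) / -9.8 = 3.57 s
v² = v₀² + 2aΔx → Δx = (0² − 35.0²)/(2·-9.8) = 62.5 m
Maximum height = 61.2 + 62.5 = 124 m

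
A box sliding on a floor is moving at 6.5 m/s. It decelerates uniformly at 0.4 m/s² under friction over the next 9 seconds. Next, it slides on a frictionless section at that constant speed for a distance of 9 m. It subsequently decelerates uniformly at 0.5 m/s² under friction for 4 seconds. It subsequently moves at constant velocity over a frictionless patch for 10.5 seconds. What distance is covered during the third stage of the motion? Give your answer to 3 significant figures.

7.60 m

Phase 1 (decelerating): v₀ = 6.50 m/s, a = -0.4 m/s².
v = v₀ + at = 6.50 + (-0.4)(9) = 2.90 m/s
Δx = v₀t + ½at² = 6.50·9 + 0.5·-0.4·9² = 42.3 m

Phase 2 (constant speed): v₀ = 2.90 m/s, a = 0 m/s².
Constant speed: t = d/v = 9/2.90 = 3.10 s

Phase 3 (decelerating): v₀ = 2.90 m/s, a = -0.5 m/s².
v = v₀ + at = 2.90 + (-0.5)(4) = 0.900 m/s
Δx = v₀t + ½at² = 2.90·4 + 0.5·-0.5·4² = 7.60 m
Distance in phase 3 = 7.60 m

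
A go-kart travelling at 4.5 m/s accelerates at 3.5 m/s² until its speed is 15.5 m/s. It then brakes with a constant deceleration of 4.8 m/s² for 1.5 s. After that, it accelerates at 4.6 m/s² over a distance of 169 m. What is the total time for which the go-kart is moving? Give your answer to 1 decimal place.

Phase 1 (accelerating): v₀ = 4.50 m/s, a = 3.5 m/s².
v = v₀ + at → t = (15.5 − 4.50) / 3.5 = 3.14 s
v² = v₀² + 2aΔx → Δx = (15.5² − 4.50²)/(2·3.5) = 31.4 m

Phase 2 (decelerating): v₀ = 15.5 m/s, a = -4.8 m/s².
v = v₀ + at = 15.5 + (-4.8)(1.5) = 8.30 m/s
Δx = v₀t + ½at² = 15.5·1.5 + 0.5·-4.8·1.5² = 17.9 m

Phase 3 (accelerating): v₀ = 8.30 m/s, a = 4.6 m/s².
v² = v₀² + 2aΔx = 8.30² + 2·4.6·169 = 1620 → v = 40.3 m/s
t = (v − v₀)/a = (40.3 − 8.30)/4.6 = 6.96 s
Total time = 3.14 + 1.50 + 6.96 = 11.6 s

11.6 s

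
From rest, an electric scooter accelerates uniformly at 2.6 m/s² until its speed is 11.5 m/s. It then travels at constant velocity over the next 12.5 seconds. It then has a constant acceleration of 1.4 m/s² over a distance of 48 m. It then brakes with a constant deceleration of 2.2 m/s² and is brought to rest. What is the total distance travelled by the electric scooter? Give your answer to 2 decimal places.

Phase 1 (accelerating): v₀ = 0 m/s, a = 2.6 m/s².
v = v₀ + at → t = (11.5 − 0) / 2.6 = 4.42 s
v² = v₀² + 2aΔx → Δx = (11.5² − 0²)/(2·2.6) = 25.4 m

Phase 2 (constant speed): v₀ = 11.5 m/s, a = 0 m/s².
v = v₀ + at = 11.5 + (0)(12.5) = 11.5 m/s
Δx = v₀t + ½at² = 11.5·12.5 + 0.5·0·12.5² = 144 m

Phase 3 (accelerating): v₀ = 11.5 m/s, a = 1.4 m/s².
v² = v₀² + 2aΔx = 11.5² + 2·1.4·48 = 267 → v = 16.3 m/s
t = (v − v₀)/a = (16.3 − 11.5)/1.4 = 3.45 s

Phase 4 (decelerating): v₀ = 16.3 m/s, a = -2.2 m/s².
v = v₀ + at → t = (0 − 16.3) / -2.2 = 7.42 s
v² = v₀² + 2aΔx → Δx = (0² − 16.3²)/(2·-2.2) = 60.6 m
Total distance = 25.4 + 144 + 48.0 + 60.6 = 278 m

277.78 m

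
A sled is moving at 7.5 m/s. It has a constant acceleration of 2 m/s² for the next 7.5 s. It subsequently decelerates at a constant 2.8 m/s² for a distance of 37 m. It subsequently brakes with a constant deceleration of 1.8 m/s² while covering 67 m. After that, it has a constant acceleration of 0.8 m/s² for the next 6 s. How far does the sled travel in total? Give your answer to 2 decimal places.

Phase 1 (accelerating): v₀ = 7.50 m/s, a = 2 m/s².
v = v₀ + at = 7.50 + (2)(7.5) = 22.5 m/s
Δx = v₀t + ½at² = 7.50·7.5 + 0.5·2·7.5² = 112 m

Phase 2 (decelerating): v₀ = 22.5 m/s, a = -2.8 m/s².
v² = v₀² + 2aΔx = 22.5² + 2·-2.8·37 = 299 → v = 17.3 m/s
t = (v − v₀)/a = (17.3 − 22.5)/-2.8 = 1.86 s

Phase 3 (decelerating): v₀ = 17.3 m/s, a = -1.8 m/s².
v² = v₀² + 2aΔx = 17.3² + 2·-1.8·67 = 57.9 → v = 7.61 m/s
t = (v − v₀)/a = (7.61 − 17.3)/-1.8 = 5.38 s

Phase 4 (accelerating): v₀ = 7.61 m/s, a = 0.8 m/s².
v = v₀ + at = 7.61 + (0.8)(6) = 12.4 m/s
Δx = v₀t + ½at² = 7.61·6 + 0.5·0.8·6² = 60.0 m
Total distance = 112 + 37.0 + 67.0 + 60.0 = 277 m

276.54 m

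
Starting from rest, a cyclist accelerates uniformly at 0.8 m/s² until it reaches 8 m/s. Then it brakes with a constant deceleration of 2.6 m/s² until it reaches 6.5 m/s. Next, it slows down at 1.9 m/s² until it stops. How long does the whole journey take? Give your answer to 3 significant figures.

14.0 s

Phase 1 (accelerating): v₀ = 0 m/s, a = 0.8 m/s².
v = v₀ + at → t = (8 − 0) / 0.8 = 10.0 s
v² = v₀² + 2aΔx → Δx = (8² − 0²)/(2·0.8) = 40.0 m

Phase 2 (decelerating): v₀ = 8.00 m/s, a = -2.6 m/s².
v = v₀ + at → t = (6.5 − 8.00) / -2.6 = 0.577 s
v² = v₀² + 2aΔx → Δx = (6.5² − 8.00²)/(2·-2.6) = 4.18 m

Phase 3 (decelerating): v₀ = 6.50 m/s, a = -1.9 m/s².
v = v₀ + at → t = (0 − 6.50) / -1.9 = 3.42 s
v² = v₀² + 2aΔx → Δx = (0² − 6.50²)/(2·-1.9) = 11.1 m
Total time = 10.0 + 0.577 + 3.42 = 14.0 s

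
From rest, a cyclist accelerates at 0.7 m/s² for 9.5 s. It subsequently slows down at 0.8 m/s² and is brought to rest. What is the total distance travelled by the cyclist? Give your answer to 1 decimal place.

Phase 1 (accelerating): v₀ = 0 m/s, a = 0.7 m/s².
v = v₀ + at = 0 + (0.7)(9.5) = 6.65 m/s
Δx = v₀t + ½at² = 0·9.5 + 0.5·0.7·9.5² = 31.6 m

Phase 2 (decelerating): v₀ = 6.65 m/s, a = -0.8 m/s².
v = v₀ + at → t = (0 − 6.65) / -0.8 = 8.31 s
v² = v₀² + 2aΔx → Δx = (0² − 6.65²)/(2·-0.8) = 27.6 m
Total distance = 31.6 + 27.6 = 59.2 m

59.2 m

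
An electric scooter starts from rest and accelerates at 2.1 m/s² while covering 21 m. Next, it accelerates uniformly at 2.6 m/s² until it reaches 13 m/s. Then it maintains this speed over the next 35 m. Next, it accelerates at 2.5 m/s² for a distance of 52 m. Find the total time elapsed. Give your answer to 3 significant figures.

11.6 s

Phase 1 (accelerating): v₀ = 0 m/s, a = 2.1 m/s².
v² = v₀² + 2aΔx = 0² + 2·2.1·21 = 88.2 → v = 9.39 m/s
t = (v − v₀)/a = (9.39 − 0)/2.1 = 4.47 s

Phase 2 (accelerating): v₀ = 9.39 m/s, a = 2.6 m/s².
v = v₀ + at → t = (13 − 9.39) / 2.6 = 1.39 s
v² = v₀² + 2aΔx → Δx = (13² − 9.39²)/(2·2.6) = 15.5 m

Phase 3 (constant speed): v₀ = 13.0 m/s, a = 0 m/s².
Constant speed: t = d/v = 35/13.0 = 2.69 s

Phase 4 (accelerating): v₀ = 13.0 m/s, a = 2.5 m/s².
v² = v₀² + 2aΔx = 13.0² + 2·2.5·52 = 429 → v = 20.7 m/s
t = (v − v₀)/a = (20.7 − 13.0)/2.5 = 3.08 s
Total time = 4.47 + 1.39 + 2.69 + 3.08 = 11.6 s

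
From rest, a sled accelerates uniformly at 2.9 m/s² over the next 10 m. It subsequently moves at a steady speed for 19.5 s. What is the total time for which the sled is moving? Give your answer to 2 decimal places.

22.13 s

Phase 1 (accelerating): v₀ = 0 m/s, a = 2.9 m/s².
v² = v₀² + 2aΔx = 0² + 2·2.9·10 = 58.0 → v = 7.62 m/s
t = (v − v₀)/a = (7.62 − 0)/2.9 = 2.63 s

Phase 2 (constant speed): v₀ = 7.62 m/s, a = 0 m/s².
v = v₀ + at = 7.62 + (0)(19.5) = 7.62 m/s
Δx = v₀t + ½at² = 7.62·19.5 + 0.5·0·19.5² = 149 m
Total time = 2.63 + 19.5 = 22.1 s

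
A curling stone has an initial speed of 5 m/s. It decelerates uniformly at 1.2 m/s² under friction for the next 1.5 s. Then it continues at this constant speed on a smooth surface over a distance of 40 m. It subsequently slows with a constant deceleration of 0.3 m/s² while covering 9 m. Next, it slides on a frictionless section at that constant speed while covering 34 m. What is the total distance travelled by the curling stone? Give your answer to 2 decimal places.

Phase 1 (decelerating): v₀ = 5.00 m/s, a = -1.2 m/s².
v = v₀ + at = 5.00 + (-1.2)(1.5) = 3.20 m/s
Δx = v₀t + ½at² = 5.00·1.5 + 0.5·-1.2·1.5² = 6.15 m

Phase 2 (constant speed): v₀ = 3.20 m/s, a = 0 m/s².
Constant speed: t = d/v = 40/3.20 = 12.5 s

Phase 3 (decelerating): v₀ = 3.20 m/s, a = -0.3 m/s².
v² = v₀² + 2aΔx = 3.20² + 2·-0.3·9 = 4.84 → v = 2.20 m/s
t = (v − v₀)/a = (2.20 − 3.20)/-0.3 = 3.33 s

Phase 4 (constant speed): v₀ = 2.20 m/s, a = 0 m/s².
Constant speed: t = d/v = 34/2.20 = 15.5 s
Total distance = 6.15 + 40.0 + 9.00 + 34.0 = 89.2 m

89.15 m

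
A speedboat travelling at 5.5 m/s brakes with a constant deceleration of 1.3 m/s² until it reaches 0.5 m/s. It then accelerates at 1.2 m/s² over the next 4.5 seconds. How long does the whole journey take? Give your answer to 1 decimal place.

Phase 1 (decelerating): v₀ = 5.50 m/s, a = -1.3 m/s².
v = v₀ + at → t = (0.5 − 5.50) / -1.3 = 3.85 s
v² = v₀² + 2aΔx → Δx = (0.5² − 5.50²)/(2·-1.3) = 11.5 m

Phase 2 (accelerating): v₀ = 0.500 m/s, a = 1.2 m/s².
v = v₀ + at = 0.500 + (1.2)(4.5) = 5.90 m/s
Δx = v₀t + ½at² = 0.500·4.5 + 0.5·1.2·4.5² = 14.4 m
Total time = 3.85 + 4.50 = 8.35 s

8.3 s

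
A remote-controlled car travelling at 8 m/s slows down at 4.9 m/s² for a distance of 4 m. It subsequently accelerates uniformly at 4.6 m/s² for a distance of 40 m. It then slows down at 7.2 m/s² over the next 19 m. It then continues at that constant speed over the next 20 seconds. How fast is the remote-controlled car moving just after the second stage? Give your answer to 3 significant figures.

19.8 m/s

Phase 1 (decelerating): v₀ = 8.00 m/s, a = -4.9 m/s².
v² = v₀² + 2aΔx = 8.00² + 2·-4.9·4 = 24.8 → v = 4.98 m/s
t = (v − v₀)/a = (4.98 − 8.00)/-4.9 = 0.616 s

Phase 2 (accelerating): v₀ = 4.98 m/s, a = 4.6 m/s².
v² = v₀² + 2aΔx = 4.98² + 2·4.6·40 = 393 → v = 19.8 m/s
t = (v − v₀)/a = (19.8 − 4.98)/4.6 = 3.23 s
Speed at end of phase 2 = 19.8 m/s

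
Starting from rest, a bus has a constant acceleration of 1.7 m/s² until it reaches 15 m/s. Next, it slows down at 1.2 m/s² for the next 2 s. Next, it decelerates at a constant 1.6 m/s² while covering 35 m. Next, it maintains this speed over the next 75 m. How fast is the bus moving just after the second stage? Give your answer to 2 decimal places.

12.60 m/s

Phase 1 (accelerating): v₀ = 0 m/s, a = 1.7 m/s².
v = v₀ + at → t = (15 − 0) / 1.7 = 8.82 s
v² = v₀² + 2aΔx → Δx = (15² − 0²)/(2·1.7) = 66.2 m

Phase 2 (decelerating): v₀ = 15.0 m/s, a = -1.2 m/s².
v = v₀ + at = 15.0 + (-1.2)(2) = 12.6 m/s
Δx = v₀t + ½at² = 15.0·2 + 0.5·-1.2·2² = 27.6 m
Speed at end of phase 2 = 12.6 m/s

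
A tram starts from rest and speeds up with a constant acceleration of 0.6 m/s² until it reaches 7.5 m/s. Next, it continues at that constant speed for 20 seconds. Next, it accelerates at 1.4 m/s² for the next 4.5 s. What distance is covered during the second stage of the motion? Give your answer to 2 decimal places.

150.00 m

Phase 1 (accelerating): v₀ = 0 m/s, a = 0.6 m/s².
v = v₀ + at → t = (7.5 − 0) / 0.6 = 12.5 s
v² = v₀² + 2aΔx → Δx = (7.5² − 0²)/(2·0.6) = 46.9 m

Phase 2 (constant speed): v₀ = 7.50 m/s, a = 0 m/s².
v = v₀ + at = 7.50 + (0)(20) = 7.50 m/s
Δx = v₀t + ½at² = 7.50·20 + 0.5·0·20² = 150 m
Distance in phase 2 = 150 m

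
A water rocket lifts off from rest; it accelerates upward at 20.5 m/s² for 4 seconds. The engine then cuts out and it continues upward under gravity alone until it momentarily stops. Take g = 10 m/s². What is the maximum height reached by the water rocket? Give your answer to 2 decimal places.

500.20 m

Phase 1 (powered ascent): v₀ = 0 m/s, a = 20.5 m/s².
v = v₀ + at = 0 + (20.5)(4) = 82.0 m/s
Δx = v₀t + ½at² = 0·4 + 0.5·20.5·4² = 164 m

Phase 2 (coasting upward): v₀ = 82.0 m/s, a = -10 m/s².
v = v₀ + at → t = (0 − 82.0) / -10 = 8.20 s
v² = v₀² + 2aΔx → Δx = (0² − 82.0²)/(2·-10) = 336 m
Maximum height = 164 + 336 = 500 m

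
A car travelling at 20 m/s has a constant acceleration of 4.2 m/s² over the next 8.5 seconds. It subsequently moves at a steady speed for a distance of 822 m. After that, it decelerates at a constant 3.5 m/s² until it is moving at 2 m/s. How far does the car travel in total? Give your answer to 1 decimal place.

Phase 1 (accelerating): v₀ = 20.0 m/s, a = 4.2 m/s².
v = v₀ + at = 20.0 + (4.2)(8.5) = 55.7 m/s
Δx = v₀t + ½at² = 20.0·8.5 + 0.5·4.2·8.5² = 322 m

Phase 2 (constant speed): v₀ = 55.7 m/s, a = 0 m/s².
Constant speed: t = d/v = 822/55.7 = 14.8 s

Phase 3 (decelerating): v₀ = 55.7 m/s, a = -3.5 m/s².
v = v₀ + at → t = (2 − 55.7) / -3.5 = 15.3 s
v² = v₀² + 2aΔx → Δx = (2² − 55.7²)/(2·-3.5) = 443 m
Total distance = 322 + 822 + 443 = 1590 m

1586.4 m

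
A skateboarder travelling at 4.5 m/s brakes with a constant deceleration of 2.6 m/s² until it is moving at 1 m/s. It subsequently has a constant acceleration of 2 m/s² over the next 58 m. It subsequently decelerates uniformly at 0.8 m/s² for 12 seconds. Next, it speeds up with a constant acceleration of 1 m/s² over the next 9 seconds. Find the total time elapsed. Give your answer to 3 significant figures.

29.5 s

Phase 1 (decelerating): v₀ = 4.50 m/s, a = -2.6 m/s².
v = v₀ + at → t = (1 − 4.50) / -2.6 = 1.35 s
v² = v₀² + 2aΔx → Δx = (1² − 4.50²)/(2·-2.6) = 3.70 m

Phase 2 (accelerating): v₀ = 1.00 m/s, a = 2 m/s².
v² = v₀² + 2aΔx = 1.00² + 2·2·58 = 233 → v = 15.3 m/s
t = (v − v₀)/a = (15.3 − 1.00)/2 = 7.13 s

Phase 3 (decelerating): v₀ = 15.3 m/s, a = -0.8 m/s².
v = v₀ + at = 15.3 + (-0.8)(12) = 5.66 m/s
Δx = v₀t + ½at² = 15.3·12 + 0.5·-0.8·12² = 126 m

Phase 4 (accelerating): v₀ = 5.66 m/s, a = 1 m/s².
v = v₀ + at = 5.66 + (1)(9) = 14.7 m/s
Δx = v₀t + ½at² = 5.66·9 + 0.5·1·9² = 91.5 m
Total time = 1.35 + 7.13 + 12.0 + 9.00 = 29.5 s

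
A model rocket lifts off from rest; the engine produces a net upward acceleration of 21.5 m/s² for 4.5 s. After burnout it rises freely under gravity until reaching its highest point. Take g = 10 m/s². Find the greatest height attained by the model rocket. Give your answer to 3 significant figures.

686 m

Phase 1 (powered ascent): v₀ = 0 m/s, a = 21.5 m/s².
v = v₀ + at = 0 + (21.5)(4.5) = 96.8 m/s
Δx = v₀t + ½at² = 0·4.5 + 0.5·21.5·4.5² = 218 m

Phase 2 (coasting upward): v₀ = 96.8 m/s, a = -10 m/s².
v = v₀ + at → t = (0 − 96.8) / -10 = 9.68 s
v² = v₀² + 2aΔx → Δx = (0² − 96.8²)/(2·-10) = 468 m
Maximum height = 218 + 468 = 686 m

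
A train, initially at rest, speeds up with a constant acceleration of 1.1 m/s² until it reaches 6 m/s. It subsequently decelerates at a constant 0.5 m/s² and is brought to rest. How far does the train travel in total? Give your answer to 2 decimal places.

Phase 1 (accelerating): v₀ = 0 m/s, a = 1.1 m/s².
v = v₀ + at → t = (6 − 0) / 1.1 = 5.45 s
v² = v₀² + 2aΔx → Δx = (6² − 0²)/(2·1.1) = 16.4 m

Phase 2 (decelerating): v₀ = 6.00 m/s, a = -0.5 m/s².
v = v₀ + at → t = (0 − 6.00) / -0.5 = 12.0 s
v² = v₀² + 2aΔx → Δx = (0² − 6.00²)/(2·-0.5) = 36.0 m
Total distance = 16.4 + 36.0 = 52.4 m

52.36 m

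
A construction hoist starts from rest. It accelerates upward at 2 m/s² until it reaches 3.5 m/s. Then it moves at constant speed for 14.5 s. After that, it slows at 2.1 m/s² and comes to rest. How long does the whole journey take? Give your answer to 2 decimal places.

17.92 s

Phase 1 (accelerating): v₀ = 0 m/s, a = 2 m/s².
v = v₀ + at → t = (3.5 − 0) / 2 = 1.75 s
v² = v₀² + 2aΔx → Δx = (3.5² − 0²)/(2·2) = 3.06 m

Phase 2 (constant speed): v₀ = 3.50 m/s, a = 0 m/s².
v = v₀ + at = 3.50 + (0)(14.5) = 3.50 m/s
Δx = v₀t + ½at² = 3.50·14.5 + 0.5·0·14.5² = 50.8 m

Phase 3 (decelerating): v₀ = 3.50 m/s, a = -2.1 m/s².
v = v₀ + at → t = (0 − 3.50) / -2.1 = 1.67 s
v² = v₀² + 2aΔx → Δx = (0² − 3.50²)/(2·-2.1) = 2.92 m
Total time = 1.75 + 14.5 + 1.67 = 17.9 s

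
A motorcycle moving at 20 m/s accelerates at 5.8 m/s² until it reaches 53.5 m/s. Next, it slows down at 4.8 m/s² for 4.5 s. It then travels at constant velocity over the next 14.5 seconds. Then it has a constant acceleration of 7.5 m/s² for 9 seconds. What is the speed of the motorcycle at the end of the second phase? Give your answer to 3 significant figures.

31.9 m/s

Phase 1 (accelerating): v₀ = 20.0 m/s, a = 5.8 m/s².
v = v₀ + at → t = (53.5 − 20.0) / 5.8 = 5.78 s
v² = v₀² + 2aΔx → Δx = (53.5² − 20.0²)/(2·5.8) = 212 m

Phase 2 (decelerating): v₀ = 53.5 m/s, a = -4.8 m/s².
v = v₀ + at = 53.5 + (-4.8)(4.5) = 31.9 m/s
Δx = v₀t + ½at² = 53.5·4.5 + 0.5·-4.8·4.5² = 192 m
Speed at end of phase 2 = 31.9 m/s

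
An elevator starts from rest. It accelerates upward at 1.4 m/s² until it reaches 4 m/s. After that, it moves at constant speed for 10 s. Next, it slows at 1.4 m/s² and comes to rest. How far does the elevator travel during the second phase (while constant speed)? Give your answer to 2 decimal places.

Phase 1 (accelerating): v₀ = 0 m/s, a = 1.4 m/s².
v = v₀ + at → t = (4 − 0) / 1.4 = 2.86 s
v² = v₀² + 2aΔx → Δx = (4² − 0²)/(2·1.4) = 5.71 m

Phase 2 (constant speed): v₀ = 4.00 m/s, a = 0 m/s².
v = v₀ + at = 4.00 + (0)(10) = 4.00 m/s
Δx = v₀t + ½at² = 4.00·10 + 0.5·0·10² = 40.0 m
Distance in phase 2 = 40.0 m

40.00 m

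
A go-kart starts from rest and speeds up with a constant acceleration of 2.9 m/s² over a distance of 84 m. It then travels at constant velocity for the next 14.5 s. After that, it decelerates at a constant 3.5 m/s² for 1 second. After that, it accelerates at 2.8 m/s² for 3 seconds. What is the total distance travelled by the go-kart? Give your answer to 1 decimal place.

Phase 1 (accelerating): v₀ = 0 m/s, a = 2.9 m/s².
v² = v₀² + 2aΔx = 0² + 2·2.9·84 = 487 → v = 22.1 m/s
t = (v − v₀)/a = (22.1 − 0)/2.9 = 7.61 s

Phase 2 (constant speed): v₀ = 22.1 m/s, a = 0 m/s².
v = v₀ + at = 22.1 + (0)(14.5) = 22.1 m/s
Δx = v₀t + ½at² = 22.1·14.5 + 0.5·0·14.5² = 320 m

Phase 3 (decelerating): v₀ = 22.1 m/s, a = -3.5 m/s².
v = v₀ + at = 22.1 + (-3.5)(1) = 18.6 m/s
Δx = v₀t + ½at² = 22.1·1 + 0.5·-3.5·1² = 20.3 m

Phase 4 (accelerating): v₀ = 18.6 m/s, a = 2.8 m/s².
v = v₀ + at = 18.6 + (2.8)(3) = 27.0 m/s
Δx = v₀t + ½at² = 18.6·3 + 0.5·2.8·3² = 68.3 m
Total distance = 84.0 + 320 + 20.3 + 68.3 = 493 m

492.7 m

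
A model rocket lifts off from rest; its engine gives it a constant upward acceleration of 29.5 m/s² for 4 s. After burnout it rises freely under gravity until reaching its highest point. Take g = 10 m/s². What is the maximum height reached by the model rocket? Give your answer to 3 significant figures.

932 m

Phase 1 (powered ascent): v₀ = 0 m/s, a = 29.5 m/s².
v = v₀ + at = 0 + (29.5)(4) = 118 m/s
Δx = v₀t + ½at² = 0·4 + 0.5·29.5·4² = 236 m

Phase 2 (coasting upward): v₀ = 118 m/s, a = -10 m/s².
v = v₀ + at → t = (0 − 118) / -10 = 11.8 s
v² = v₀² + 2aΔx → Δx = (0² − 118²)/(2·-10) = 696 m
Maximum height = 236 + 696 = 932 m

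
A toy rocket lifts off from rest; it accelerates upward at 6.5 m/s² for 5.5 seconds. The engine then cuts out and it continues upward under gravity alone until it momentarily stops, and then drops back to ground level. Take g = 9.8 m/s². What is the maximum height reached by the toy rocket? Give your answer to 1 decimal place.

Phase 1 (powered ascent): v₀ = 0 m/s, a = 6.5 m/s².
v = v₀ + at = 0 + (6.5)(5.5) = 35.8 m/s
Δx = v₀t + ½at² = 0·5.5 + 0.5·6.5·5.5² = 98.3 m

Phase 2 (coasting upward): v₀ = 35.8 m/s, a = -9.8 m/s².
v = v₀ + at → t = (0 − 35.8) / -9.8 = 3.65 s
v² = v₀² + 2aΔx → Δx = (0² − 35.8²)/(2·-9.8) = 65.2 m
Maximum height = 98.3 + 65.2 = 164 m

163.5 m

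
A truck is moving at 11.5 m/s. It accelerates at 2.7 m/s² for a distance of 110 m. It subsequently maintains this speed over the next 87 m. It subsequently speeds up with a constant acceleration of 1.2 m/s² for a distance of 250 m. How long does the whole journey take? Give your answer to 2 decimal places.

Phase 1 (accelerating): v₀ = 11.5 m/s, a = 2.7 m/s².
v² = v₀² + 2aΔx = 11.5² + 2·2.7·110 = 726 → v = 26.9 m/s
t = (v − v₀)/a = (26.9 − 11.5)/2.7 = 5.72 s

Phase 2 (constant speed): v₀ = 26.9 m/s, a = 0 m/s².
Constant speed: t = d/v = 87/26.9 = 3.23 s

Phase 3 (accelerating): v₀ = 26.9 m/s, a = 1.2 m/s².
v² = v₀² + 2aΔx = 26.9² + 2·1.2·250 = 1330 → v = 36.4 m/s
t = (v − v₀)/a = (36.4 − 26.9)/1.2 = 7.89 s
Total time = 5.72 + 3.23 + 7.89 = 16.8 s

16.84 s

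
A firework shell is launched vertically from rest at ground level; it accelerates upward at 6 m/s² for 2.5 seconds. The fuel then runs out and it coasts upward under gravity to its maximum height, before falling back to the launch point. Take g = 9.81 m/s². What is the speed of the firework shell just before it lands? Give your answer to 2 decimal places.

Phase 1 (powered ascent): v₀ = 0 m/s, a = 6 m/s².
v = v₀ + at = 0 + (6)(2.5) = 15.0 m/s
Δx = v₀t + ½at² = 0·2.5 + 0.5·6·2.5² = 18.8 m

Phase 2 (coasting upward): v₀ = 15.0 m/s, a = -9.81 m/s².
v = v₀ + at → t = (0 − 15.0) / -9.81 = 1.53 s
v² = v₀² + 2aΔx → Δx = (0² − 15.0²)/(2·-9.81) = 11.5 m

Phase 3 (free fall): v₀ = 0 m/s, a = -9.81 m/s².
Falls 30.2 m from rest: t = √(2·30.2/9.81) = 2.48 s; v = g·t = 24.3 m/s.
Impact speed = 24.3 m/s

24.35 m/s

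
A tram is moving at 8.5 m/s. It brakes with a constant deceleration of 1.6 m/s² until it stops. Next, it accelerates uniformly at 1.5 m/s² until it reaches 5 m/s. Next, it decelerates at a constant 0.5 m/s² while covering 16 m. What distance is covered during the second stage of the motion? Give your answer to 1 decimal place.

Phase 1 (decelerating): v₀ = 8.50 m/s, a = -1.6 m/s².
v = v₀ + at → t = (0 − 8.50) / -1.6 = 5.31 s
v² = v₀² + 2aΔx → Δx = (0² − 8.50²)/(2·-1.6) = 22.6 m

Phase 2 (accelerating): v₀ = 0 m/s, a = 1.5 m/s².
v = v₀ + at → t = (5 − 0) / 1.5 = 3.33 s
v² = v₀² + 2aΔx → Δx = (5² − 0²)/(2·1.5) = 8.33 m
Distance in phase 2 = 8.33 m

8.3 m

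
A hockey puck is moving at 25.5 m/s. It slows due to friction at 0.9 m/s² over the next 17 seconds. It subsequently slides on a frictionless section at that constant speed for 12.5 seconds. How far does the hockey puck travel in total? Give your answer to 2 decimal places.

Phase 1 (decelerating): v₀ = 25.5 m/s, a = -0.9 m/s².
v = v₀ + at = 25.5 + (-0.9)(17) = 10.2 m/s
Δx = v₀t + ½at² = 25.5·17 + 0.5·-0.9·17² = 303 m

Phase 2 (constant speed): v₀ = 10.2 m/s, a = 0 m/s².
v = v₀ + at = 10.2 + (0)(12.5) = 10.2 m/s
Δx = v₀t + ½at² = 10.2·12.5 + 0.5·0·12.5² = 127 m
Total distance = 303 + 127 = 431 m

430.95 m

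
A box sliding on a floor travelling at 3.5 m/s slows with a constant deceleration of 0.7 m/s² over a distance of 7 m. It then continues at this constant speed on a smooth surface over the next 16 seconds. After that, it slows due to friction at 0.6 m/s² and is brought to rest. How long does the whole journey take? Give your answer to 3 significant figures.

21.4 s

Phase 1 (decelerating): v₀ = 3.50 m/s, a = -0.7 m/s².
v² = v₀² + 2aΔx = 3.50² + 2·-0.7·7 = 2.45 → v = 1.57 m/s
t = (v − v₀)/a = (1.57 − 3.50)/-0.7 = 2.76 s

Phase 2 (constant speed): v₀ = 1.57 m/s, a = 0 m/s².
v = v₀ + at = 1.57 + (0)(16) = 1.57 m/s
Δx = v₀t + ½at² = 1.57·16 + 0.5·0·16² = 25.0 m

Phase 3 (decelerating): v₀ = 1.57 m/s, a = -0.6 m/s².
v = v₀ + at → t = (0 − 1.57) / -0.6 = 2.61 s
v² = v₀² + 2aΔx → Δx = (0² − 1.57²)/(2·-0.6) = 2.04 m
Total time = 2.76 + 16.0 + 2.61 = 21.4 s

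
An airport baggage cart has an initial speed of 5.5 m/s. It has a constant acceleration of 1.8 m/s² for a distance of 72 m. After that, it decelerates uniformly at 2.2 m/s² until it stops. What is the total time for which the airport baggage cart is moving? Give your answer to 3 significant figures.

Phase 1 (accelerating): v₀ = 5.50 m/s, a = 1.8 m/s².
v² = v₀² + 2aΔx = 5.50² + 2·1.8·72 = 289 → v = 17.0 m/s
t = (v − v₀)/a = (17.0 − 5.50)/1.8 = 6.40 s

Phase 2 (decelerating): v₀ = 17.0 m/s, a = -2.2 m/s².
v = v₀ + at → t = (0 − 17.0) / -2.2 = 7.73 s
v² = v₀² + 2aΔx → Δx = (0² − 17.0²)/(2·-2.2) = 65.8 m
Total time = 6.40 + 7.73 = 14.1 s

14.1 s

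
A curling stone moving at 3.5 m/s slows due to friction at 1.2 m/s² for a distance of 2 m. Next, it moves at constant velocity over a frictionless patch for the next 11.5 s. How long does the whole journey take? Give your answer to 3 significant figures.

12.1 s

Phase 1 (decelerating): v₀ = 3.50 m/s, a = -1.2 m/s².
v² = v₀² + 2aΔx = 3.50² + 2·-1.2·2 = 7.45 → v = 2.73 m/s
t = (v − v₀)/a = (2.73 − 3.50)/-1.2 = 0.642 s

Phase 2 (constant speed): v₀ = 2.73 m/s, a = 0 m/s².
v = v₀ + at = 2.73 + (0)(11.5) = 2.73 m/s
Δx = v₀t + ½at² = 2.73·11.5 + 0.5·0·11.5² = 31.4 m
Total time = 0.642 + 11.5 = 12.1 s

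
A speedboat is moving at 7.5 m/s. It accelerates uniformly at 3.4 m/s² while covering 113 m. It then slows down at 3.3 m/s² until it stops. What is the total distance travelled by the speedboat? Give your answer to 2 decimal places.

237.95 m

Phase 1 (accelerating): v₀ = 7.50 m/s, a = 3.4 m/s².
v² = v₀² + 2aΔx = 7.50² + 2·3.4·113 = 825 → v = 28.7 m/s
t = (v − v₀)/a = (28.7 − 7.50)/3.4 = 6.24 s

Phase 2 (decelerating): v₀ = 28.7 m/s, a = -3.3 m/s².
v = v₀ + at → t = (0 − 28.7) / -3.3 = 8.70 s
v² = v₀² + 2aΔx → Δx = (0² − 28.7²)/(2·-3.3) = 125 m
Total distance = 113 + 125 = 238 m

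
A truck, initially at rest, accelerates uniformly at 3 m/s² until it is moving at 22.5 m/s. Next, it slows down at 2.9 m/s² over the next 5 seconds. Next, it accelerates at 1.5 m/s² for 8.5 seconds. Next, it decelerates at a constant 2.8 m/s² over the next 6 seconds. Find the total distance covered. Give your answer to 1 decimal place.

Phase 1 (accelerating): v₀ = 0 m/s, a = 3 m/s².
v = v₀ + at → t = (22.5 − 0) / 3 = 7.50 s
v² = v₀² + 2aΔx → Δx = (22.5² − 0²)/(2·3) = 84.4 m

Phase 2 (decelerating): v₀ = 22.5 m/s, a = -2.9 m/s².
v = v₀ + at = 22.5 + (-2.9)(5) = 8.00 m/s
Δx = v₀t + ½at² = 22.5·5 + 0.5·-2.9·5² = 76.2 m

Phase 3 (accelerating): v₀ = 8.00 m/s, a = 1.5 m/s².
v = v₀ + at = 8.00 + (1.5)(8.5) = 20.8 m/s
Δx = v₀t + ½at² = 8.00·8.5 + 0.5·1.5·8.5² = 122 m

Phase 4 (decelerating): v₀ = 20.8 m/s, a = -2.8 m/s².
v = v₀ + at = 20.8 + (-2.8)(6) = 3.95 m/s
Δx = v₀t + ½at² = 20.8·6 + 0.5·-2.8·6² = 74.1 m
Total distance = 84.4 + 76.2 + 122 + 74.1 = 357 m

356.9 m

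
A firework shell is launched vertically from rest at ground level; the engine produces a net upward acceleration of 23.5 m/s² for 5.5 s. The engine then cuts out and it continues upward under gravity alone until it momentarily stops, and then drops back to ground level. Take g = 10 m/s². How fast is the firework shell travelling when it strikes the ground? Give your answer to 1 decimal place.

154.3 m/s

Phase 1 (powered ascent): v₀ = 0 m/s, a = 23.5 m/s².
v = v₀ + at = 0 + (23.5)(5.5) = 129 m/s
Δx = v₀t + ½at² = 0·5.5 + 0.5·23.5·5.5² = 355 m

Phase 2 (coasting upward): v₀ = 129 m/s, a = -10 m/s².
v = v₀ + at → t = (0 − 129) / -10 = 12.9 s
v² = v₀² + 2aΔx → Δx = (0² − 129²)/(2·-10) = 835 m

Phase 3 (free fall): v₀ = 0 m/s, a = -10 m/s².
Falls 1190 m from rest: t = √(2·1190/10) = 15.4 s; v = g·t = 154 m/s.
Impact speed = 154 m/s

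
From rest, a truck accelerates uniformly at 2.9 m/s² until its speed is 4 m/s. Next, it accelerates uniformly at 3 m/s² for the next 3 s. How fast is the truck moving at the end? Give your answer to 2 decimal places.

Phase 1 (accelerating): v₀ = 0 m/s, a = 2.9 m/s².
v = v₀ + at → t = (4 − 0) / 2.9 = 1.38 s
v² = v₀² + 2aΔx → Δx = (4² − 0²)/(2·2.9) = 2.76 m

Phase 2 (accelerating): v₀ = 4.00 m/s, a = 3 m/s².
v = v₀ + at = 4.00 + (3)(3) = 13.0 m/s
Δx = v₀t + ½at² = 4.00·3 + 0.5·3·3² = 25.5 m
Final speed = 13.0 m/s

13.00 m/s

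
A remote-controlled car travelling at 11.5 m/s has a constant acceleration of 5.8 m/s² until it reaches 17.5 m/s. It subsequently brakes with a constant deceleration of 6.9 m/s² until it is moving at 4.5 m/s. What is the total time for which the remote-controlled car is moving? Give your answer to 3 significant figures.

Phase 1 (accelerating): v₀ = 11.5 m/s, a = 5.8 m/s².
v = v₀ + at → t = (17.5 − 11.5) / 5.8 = 1.03 s
v² = v₀² + 2aΔx → Δx = (17.5² − 11.5²)/(2·5.8) = 15.0 m

Phase 2 (decelerating): v₀ = 17.5 m/s, a = -6.9 m/s².
v = v₀ + at → t = (4.5 − 17.5) / -6.9 = 1.88 s
v² = v₀² + 2aΔx → Δx = (4.5² − 17.5²)/(2·-6.9) = 20.7 m
Total time = 1.03 + 1.88 = 2.92 s

2.92 s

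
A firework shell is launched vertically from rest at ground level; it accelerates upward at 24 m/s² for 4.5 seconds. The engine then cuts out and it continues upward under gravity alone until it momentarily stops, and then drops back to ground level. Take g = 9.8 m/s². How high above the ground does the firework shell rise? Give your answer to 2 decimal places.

838.10 m

Phase 1 (powered ascent): v₀ = 0 m/s, a = 24 m/s².
v = v₀ + at = 0 + (24)(4.5) = 108 m/s
Δx = v₀t + ½at² = 0·4.5 + 0.5·24·4.5² = 243 m

Phase 2 (coasting upward): v₀ = 108 m/s, a = -9.8 m/s².
v = v₀ + at → t = (0 − 108) / -9.8 = 11.0 s
v² = v₀² + 2aΔx → Δx = (0² − 108²)/(2·-9.8) = 595 m
Maximum height = 243 + 595 = 838 m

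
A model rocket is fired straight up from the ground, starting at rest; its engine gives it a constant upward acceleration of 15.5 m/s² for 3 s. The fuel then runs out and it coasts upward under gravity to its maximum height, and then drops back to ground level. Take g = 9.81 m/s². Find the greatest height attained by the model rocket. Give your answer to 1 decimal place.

180.0 m

Phase 1 (powered ascent): v₀ = 0 m/s, a = 15.5 m/s².
v = v₀ + at = 0 + (15.5)(3) = 46.5 m/s
Δx = v₀t + ½at² = 0·3 + 0.5·15.5·3² = 69.8 m

Phase 2 (coasting upward): v₀ = 46.5 m/s, a = -9.81 m/s².
v = v₀ + at → t = (0 − 46.5) / -9.81 = 4.74 s
v² = v₀² + 2aΔx → Δx = (0² − 46.5²)/(2·-9.81) = 110 m
Maximum height = 69.8 + 110 = 180 m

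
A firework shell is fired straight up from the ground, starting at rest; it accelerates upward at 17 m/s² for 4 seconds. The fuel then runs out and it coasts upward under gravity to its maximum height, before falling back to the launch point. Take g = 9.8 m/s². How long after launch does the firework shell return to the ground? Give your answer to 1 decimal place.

Phase 1 (powered ascent): v₀ = 0 m/s, a = 17 m/s².
v = v₀ + at = 0 + (17)(4) = 68.0 m/s
Δx = v₀t + ½at² = 0·4 + 0.5·17·4² = 136 m

Phase 2 (coasting upward): v₀ = 68.0 m/s, a = -9.8 m/s².
v = v₀ + at → t = (0 − 68.0) / -9.8 = 6.94 s
v² = v₀² + 2aΔx → Δx = (0² − 68.0²)/(2·-9.8) = 236 m

Phase 3 (free fall): v₀ = 0 m/s, a = -9.8 m/s².
Falls 372 m from rest: t = √(2·372/9.8) = 8.71 s; v = g·t = 85.4 m/s.
Total time = 4.00 + 6.94 + 8.71 = 19.7 s

19.7 s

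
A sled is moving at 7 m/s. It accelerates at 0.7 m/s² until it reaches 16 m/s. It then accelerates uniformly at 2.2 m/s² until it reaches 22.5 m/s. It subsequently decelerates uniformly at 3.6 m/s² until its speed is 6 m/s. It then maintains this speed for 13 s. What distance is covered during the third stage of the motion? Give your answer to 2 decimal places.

65.31 m

Phase 1 (accelerating): v₀ = 7.00 m/s, a = 0.7 m/s².
v = v₀ + at → t = (16 − 7.00) / 0.7 = 12.9 s
v² = v₀² + 2aΔx → Δx = (16² − 7.00²)/(2·0.7) = 148 m

Phase 2 (accelerating): v₀ = 16.0 m/s, a = 2.2 m/s².
v = v₀ + at → t = (22.5 − 16.0) / 2.2 = 2.95 s
v² = v₀² + 2aΔx → Δx = (22.5² − 16.0²)/(2·2.2) = 56.9 m

Phase 3 (decelerating): v₀ = 22.5 m/s, a = -3.6 m/s².
v = v₀ + at → t = (6 − 22.5) / -3.6 = 4.58 s
v² = v₀² + 2aΔx → Δx = (6² − 22.5²)/(2·-3.6) = 65.3 m
Distance in phase 3 = 65.3 m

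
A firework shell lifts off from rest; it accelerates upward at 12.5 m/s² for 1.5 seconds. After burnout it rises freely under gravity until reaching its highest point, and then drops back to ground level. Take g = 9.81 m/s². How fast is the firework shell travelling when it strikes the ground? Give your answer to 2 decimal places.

Phase 1 (powered ascent): v₀ = 0 m/s, a = 12.5 m/s².
v = v₀ + at = 0 + (12.5)(1.5) = 18.8 m/s
Δx = v₀t + ½at² = 0·1.5 + 0.5·12.5·1.5² = 14.1 m

Phase 2 (coasting upward): v₀ = 18.8 m/s, a = -9.81 m/s².
v = v₀ + at → t = (0 − 18.8) / -9.81 = 1.91 s
v² = v₀² + 2aΔx → Δx = (0² − 18.8²)/(2·-9.81) = 17.9 m

Phase 3 (free fall): v₀ = 0 m/s, a = -9.81 m/s².
Falls 32.0 m from rest: t = √(2·32.0/9.81) = 2.55 s; v = g·t = 25.0 m/s.
Impact speed = 25.0 m/s

25.05 m/s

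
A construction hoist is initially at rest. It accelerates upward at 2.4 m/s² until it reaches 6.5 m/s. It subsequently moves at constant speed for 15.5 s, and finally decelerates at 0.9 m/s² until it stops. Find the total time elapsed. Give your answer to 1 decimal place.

25.4 s

Phase 1 (accelerating): v₀ = 0 m/s, a = 2.4 m/s².
v = v₀ + at → t = (6.5 − 0) / 2.4 = 2.71 s
v² = v₀² + 2aΔx → Δx = (6.5² − 0²)/(2·2.4) = 8.80 m

Phase 2 (constant speed): v₀ = 6.50 m/s, a = 0 m/s².
v = v₀ + at = 6.50 + (0)(15.5) = 6.50 m/s
Δx = v₀t + ½at² = 6.50·15.5 + 0.5·0·15.5² = 101 m

Phase 3 (decelerating): v₀ = 6.50 m/s, a = -0.9 m/s².
v = v₀ + at → t = (0 − 6.50) / -0.9 = 7.22 s
v² = v₀² + 2aΔx → Δx = (0² − 6.50²)/(2·-0.9) = 23.5 m
Total time = 2.71 + 15.5 + 7.22 = 25.4 s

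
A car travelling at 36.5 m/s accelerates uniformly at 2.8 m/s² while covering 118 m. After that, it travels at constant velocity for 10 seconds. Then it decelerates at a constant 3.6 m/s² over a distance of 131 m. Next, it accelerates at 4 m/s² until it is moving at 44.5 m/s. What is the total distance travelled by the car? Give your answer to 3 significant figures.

Phase 1 (accelerating): v₀ = 36.5 m/s, a = 2.8 m/s².
v² = v₀² + 2aΔx = 36.5² + 2·2.8·118 = 1990 → v = 44.6 m/s
t = (v − v₀)/a = (44.6 − 36.5)/2.8 = 2.91 s

Phase 2 (constant speed): v₀ = 44.6 m/s, a = 0 m/s².
v = v₀ + at = 44.6 + (0)(10) = 44.6 m/s
Δx = v₀t + ½at² = 44.6·10 + 0.5·0·10² = 446 m

Phase 3 (decelerating): v₀ = 44.6 m/s, a = -3.6 m/s².
v² = v₀² + 2aΔx = 44.6² + 2·-3.6·131 = 1050 → v = 32.4 m/s
t = (v − v₀)/a = (32.4 − 44.6)/-3.6 = 3.40 s

Phase 4 (accelerating): v₀ = 32.4 m/s, a = 4 m/s².
v = v₀ + at → t = (44.5 − 32.4) / 4 = 3.02 s
v² = v₀² + 2aΔx → Δx = (44.5² − 32.4²)/(2·4) = 116 m
Total distance = 118 + 446 + 131 + 116 = 812 m

812 m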